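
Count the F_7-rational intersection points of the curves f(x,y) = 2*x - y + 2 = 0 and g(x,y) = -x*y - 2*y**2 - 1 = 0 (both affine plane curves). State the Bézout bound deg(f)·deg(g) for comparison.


Common zeros: ∅; count = 0; Bézout bound = 2.

deg(f) = 1, deg(g) = 2, so Bézout bound = 2.
Scan x ∈ F_7. For each x, list the y ∈ F_7 with f(x, y) ≡ 0 and those with g(x, y) ≡ 0 (mod 7); the common zeros in that column are the intersection.
  x = 0: f ≡ 0 at y ∈ {2}; g ≡ 0 at y ∈ ∅; common: ∅.
  x = 1: f ≡ 0 at y ∈ {4}; g ≡ 0 at y ∈ {5}; common: ∅.
  x = 2: f ≡ 0 at y ∈ {6}; g ≡ 0 at y ∈ ∅; common: ∅.
  x = 3: f ≡ 0 at y ∈ {1}; g ≡ 0 at y ∈ {3, 6}; common: ∅.
  x = 4: f ≡ 0 at y ∈ {3}; g ≡ 0 at y ∈ {1, 4}; common: ∅.
  x = 5: f ≡ 0 at y ∈ {5}; g ≡ 0 at y ∈ ∅; common: ∅.
  x = 6: f ≡ 0 at y ∈ {0}; g ≡ 0 at y ∈ {2}; common: ∅.
Collecting: common zeros = ∅, so the count is 0.
Comparison with the Bézout bound: 0 ≤ 2 = deg(f)·deg(g), as expected for curves with no common component (the affine F_7-count falls short of the bound because intersections may lie at infinity, over extension fields, or carry multiplicity).


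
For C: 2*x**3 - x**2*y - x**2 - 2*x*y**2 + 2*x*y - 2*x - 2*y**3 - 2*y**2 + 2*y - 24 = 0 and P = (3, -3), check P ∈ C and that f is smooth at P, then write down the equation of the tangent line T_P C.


Tangent line at P: 40*x - 7*y - 141 = 0.

Step 1: f(3, -3) = 0, so P lies on C.
Step 2: partial derivatives
  f_x(x, y) = 6*x**2 - 2*x*y - 2*x - 2*y**2 + 2*y - 2, f_y(x, y) = -x**2 - 4*x*y + 2*x - 6*y**2 - 4*y + 2.
  f_x(P) = 40, f_y(P) = -7 (gradient nonzero, so P is smooth).
Step 3: tangent line at P: 40·(x − 3) + -7·(y − -3) = 0.
Expanding: 40*x - 7*y - 141 = 0.


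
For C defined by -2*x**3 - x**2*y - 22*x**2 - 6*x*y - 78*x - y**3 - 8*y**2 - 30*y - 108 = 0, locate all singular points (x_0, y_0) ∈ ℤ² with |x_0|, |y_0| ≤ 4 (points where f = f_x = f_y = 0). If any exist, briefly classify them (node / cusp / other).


Singular points: {(-3, -3)}; classification: node.

Compute partial derivatives:
  f_x = -6*x**2 - 2*x*y - 44*x - 6*y - 78.
  f_y = -x**2 - 6*x - 3*y**2 - 16*y - 30.
Scan x_0 ∈ {−4, ..., 4}. For each x_0, f_y(x_0, y) is a polynomial in y; find its integer roots y ∈ {−4, ..., 4}, then test f_x and f at those candidates.
  x = -4: f_y(-4, y) = -3*y**2 - 16*y - 22; no integer root y with |y| ≤ 4.
  x = -3: f_y(-3, y) = -3*y**2 - 16*y - 21; vanishes at y ∈ {-3}. (-3, -3): f_x = 0, f = 0 — SINGULAR.
  x = -2: f_y(-2, y) = -3*y**2 - 16*y - 22; no integer root y with |y| ≤ 4.
  x = -1: f_y(-1, y) = -3*y**2 - 16*y - 25; no integer root y with |y| ≤ 4.
  x = 0: f_y(0, y) = -3*y**2 - 16*y - 30; no integer root y with |y| ≤ 4.
  x = 1: f_y(1, y) = -3*y**2 - 16*y - 37; no integer root y with |y| ≤ 4.
  x = 2: f_y(2, y) = -3*y**2 - 16*y - 46; no integer root y with |y| ≤ 4.
  x = 3: f_y(3, y) = -3*y**2 - 16*y - 57; no integer root y with |y| ≤ 4.
  x = 4: f_y(4, y) = -3*y**2 - 16*y - 70; no integer root y with |y| ≤ 4.
Only singular point on the grid: (-3, -3).
Classify: substitute x = -3 + u, y = -3 + v and expand: f = -2*u**3 - u**2*v - u**2 - v**3 + v**2.
No constant or linear terms (consistent with a singular point). Quadratic part: -u**2 + v**2. Cubic part: -2*u**3 - u**2*v - v**3.
The quadratic part v**2 - u**2 = (v − u)(v + u) splits into two distinct linear factors, so there are two distinct tangent lines y − -3 = ±(x − -3) — this is a node (ordinary double point).
Classification: node.


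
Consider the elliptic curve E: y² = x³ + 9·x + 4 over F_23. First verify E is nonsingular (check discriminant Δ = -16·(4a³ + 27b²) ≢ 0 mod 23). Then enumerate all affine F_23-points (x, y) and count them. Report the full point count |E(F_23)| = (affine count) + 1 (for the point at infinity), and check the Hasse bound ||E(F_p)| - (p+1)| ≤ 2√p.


Affine points = {(0, 2), (0, 21), (3, 9), (3, 14), (4, 9), (4, 14), (5, 6), (5, 17), (8, 6), (8, 17), (9, 3), (9, 20), (10, 6), (10, 17), (11, 10), (11, 13), (12, 0), (13, 8), (13, 15), (15, 8), (15, 15), (16, 9), (16, 14), (18, 8), (18, 15), (21, 1), (21, 22)}; affine count = 27; |E(F_23)| = 28.

Discriminant check: Δ ∝ 4a³ + 27b² = 4·9³ + 27·4² = 4·729 + 27·16 ≡ 13 (mod 23). Nonzero ⇒ E is nonsingular.
For each x ∈ F_23, compute rhs = x³ + 9·x + 4 mod 23, then count y ∈ F_23 with y² ≡ rhs.
  x = 0: rhs = 4, matching y values: 2, 21 (2 points).
  x = 1: rhs = 14, matching y values: none (0 points).
  x = 2: rhs = 7, matching y values: none (0 points).
  x = 3: rhs = 12, matching y values: 9, 14 (2 points).
  x = 4: rhs = 12, matching y values: 9, 14 (2 points).
  x = 5: rhs = 13, matching y values: 6, 17 (2 points).
  x = 6: rhs = 21, matching y values: none (0 points).
  x = 7: rhs = 19, matching y values: none (0 points).
  x = 8: rhs = 13, matching y values: 6, 17 (2 points).
  x = 9: rhs = 9, matching y values: 3, 20 (2 points).
  x = 10: rhs = 13, matching y values: 6, 17 (2 points).
  x = 11: rhs = 8, matching y values: 10, 13 (2 points).
  x = 12: rhs = 0, matching y values: 0 (1 points).
  x = 13: rhs = 18, matching y values: 8, 15 (2 points).
  x = 14: rhs = 22, matching y values: none (0 points).
  x = 15: rhs = 18, matching y values: 8, 15 (2 points).
  x = 16: rhs = 12, matching y values: 9, 14 (2 points).
  x = 17: rhs = 10, matching y values: none (0 points).
  x = 18: rhs = 18, matching y values: 8, 15 (2 points).
  x = 19: rhs = 19, matching y values: none (0 points).
  x = 20: rhs = 19, matching y values: none (0 points).
  x = 21: rhs = 1, matching y values: 1, 22 (2 points).
  x = 22: rhs = 17, matching y values: none (0 points).
Total affine count: 27.
Full point count |E(F_23)| = 27 + 1 = 28.
Hasse bound: |28 − (23+1)| = |4| = 4 ≤ 2√23 ≈ 9.5917 ✓.


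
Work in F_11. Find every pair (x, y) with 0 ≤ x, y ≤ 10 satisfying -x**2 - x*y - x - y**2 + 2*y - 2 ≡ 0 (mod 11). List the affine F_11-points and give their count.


Affine F_11-points: {(2, 5), (2, 6), (3, 5), (4, 0), (4, 9), (6, 0), (6, 7), (8, 7), (8, 9), (9, 2), (10, 1), (10, 2)}; count = 12.

For each of the 121 pairs (x, y) ∈ F_11², evaluate f(x, y) mod 11. Record the zeros.
  x = 0: [0↦9, 1↦10, 2↦9, 3↦6, 4↦1, 5↦5, 6↦7, 7↦7, 8↦5, 9↦1, 10↦6]  zeros at y ∈ ∅
  x = 1: [0↦7, 1↦7, 2↦5, 3↦1, 4↦6, 5↦9, 6↦10, 7↦9, 8↦6, 9↦1, 10↦5]  zeros at y ∈ ∅
  x = 2: [0↦3, 1↦2, 2↦10, 3↦5, 4↦9, 5↦0, 6↦0, 7↦9, 8↦5, 9↦10, 10↦2]  zeros at y ∈ {5, 6}
  x = 3: [0↦8, 1↦6, 2↦2, 3↦7, 4↦10, 5↦0, 6↦10, 7↦7, 8↦2, 9↦6, 10↦8]  zeros at y ∈ {5}
  x = 4: [0↦0, 1↦8, 2↦3, 3↦7, 4↦9, 5↦9, 6↦7, 7↦3, 8↦8, 9↦0, 10↦1]  zeros at y ∈ {0, 9}
  x = 5: [0↦1, 1↦8, 2↦2, 3↦5, 4↦6, 5↦5, 6↦2, 7↦8, 8↦1, 9↦3, 10↦3]  zeros at y ∈ ∅
  x = 6: [0↦0, 1↦6, 2↦10, 3↦1, 4↦1, 5↦10, 6↦6, 7↦0, 8↦3, 9↦4, 10↦3]  zeros at y ∈ {0, 7}
  x = 7: [0↦8, 1↦2, 2↦5, 3↦6, 4↦5, 5↦2, 6↦8, 7↦1, 8↦3, 9↦3, 10↦1]  zeros at y ∈ ∅
  x = 8: [0↦3, 1↦7, 2↦9, 3↦9, 4↦7, 5↦3, 6↦8, 7↦0, 8↦1, 9↦0, 10↦8]  zeros at y ∈ {7, 9}
  x = 9: [0↦7, 1↦10, 2↦0, 3↦10, 4↦7, 5↦2, 6↦6, 7↦8, 8↦8, 9↦6, 10↦2]  zeros at y ∈ {2}
  x = 10: [0↦9, 1↦0, 2↦0, 3↦9, 4↦5, 5↦10, 6↦2, 7↦3, 8↦2, 9↦10, 10↦5]  zeros at y ∈ {1, 2}
Collecting zeros: affine points = {(2, 5), (2, 6), (3, 5), (4, 0), (4, 9), (6, 0), (6, 7), (8, 7), (8, 9), (9, 2), (10, 1), (10, 2)}.
Total count |C(F_11)_aff| = 12.


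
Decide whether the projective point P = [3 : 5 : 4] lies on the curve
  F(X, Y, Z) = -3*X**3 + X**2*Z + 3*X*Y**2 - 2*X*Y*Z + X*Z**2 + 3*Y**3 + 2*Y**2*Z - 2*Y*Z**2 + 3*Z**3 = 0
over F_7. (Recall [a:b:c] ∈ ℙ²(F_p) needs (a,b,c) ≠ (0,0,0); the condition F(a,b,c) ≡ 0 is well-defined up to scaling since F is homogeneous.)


F(3,5,4) ≡ 1 (mod 7); P is NOT on the curve.

Evaluate F(3, 5, 4) term-by-term (mod 7).
  -3*X**3 ↦ -3·27·1·1 = -81
  X**2*Z ↦ 1·9·1·4 = 36
  3*X*Y**2 ↦ 3·3·25·1 = 225
  -2*X*Y*Z ↦ -2·3·5·4 = -120
  X*Z**2 ↦ 1·3·1·16 = 48
  3*Y**3 ↦ 3·1·125·1 = 375
  2*Y**2*Z ↦ 2·1·25·4 = 200
  -2*Y*Z**2 ↦ -2·1·5·16 = -160
  3*Z**3 ↦ 3·1·1·64 = 192
Sum: F(3, 5, 4) = (-81) + (36) + (225) + (-120) + (48) + (375) + (200) + (-160) + (192) = 715.
Reducing mod 7: 715 ≡ 1 (mod 7).
Since F(a, b, c) ≡ 1 ≠ 0 (mod 7), P does NOT lie on the curve.


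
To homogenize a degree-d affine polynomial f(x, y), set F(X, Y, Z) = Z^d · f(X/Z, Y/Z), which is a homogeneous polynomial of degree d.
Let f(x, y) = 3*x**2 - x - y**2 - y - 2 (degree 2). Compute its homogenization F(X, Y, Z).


F(X, Y, Z) = 3*X**2 - X*Z - Y**2 - Y*Z - 2*Z**2

deg(f) = 2.
Substitute x = X/Z, y = Y/Z into f, then multiply by Z^2.
  monomial 3·x^2·y^0 ↦ 3·X^2·Y^0·Z^0.
  monomial -1·x^1·y^0 ↦ -1·X^1·Y^0·Z^1.
  monomial -1·x^0·y^2 ↦ -1·X^0·Y^2·Z^0.
  monomial -1·x^0·y^1 ↦ -1·X^0·Y^1·Z^1.
  monomial -2·x^0·y^0 ↦ -2·X^0·Y^0·Z^2.
Collecting: F(X, Y, Z) = 3*X**2 - X*Z - Y**2 - Y*Z - 2*Z**2.


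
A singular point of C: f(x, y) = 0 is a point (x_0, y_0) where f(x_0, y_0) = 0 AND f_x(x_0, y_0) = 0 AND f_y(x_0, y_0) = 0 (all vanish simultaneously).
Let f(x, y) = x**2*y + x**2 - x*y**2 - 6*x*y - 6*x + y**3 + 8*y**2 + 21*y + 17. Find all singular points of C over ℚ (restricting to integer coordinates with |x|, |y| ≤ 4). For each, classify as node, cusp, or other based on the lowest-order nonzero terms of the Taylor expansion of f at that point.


Singular points: {(1, -2)}; classification: node.

Compute partial derivatives:
  f_x = 2*x*y + 2*x - y**2 - 6*y - 6.
  f_y = x**2 - 2*x*y - 6*x + 3*y**2 + 16*y + 21.
Scan x_0 ∈ {−4, ..., 4}. For each x_0, f_y(x_0, y) is a polynomial in y; find its integer roots y ∈ {−4, ..., 4}, then test f_x and f at those candidates.
  x = -4: f_y(-4, y) = 3*y**2 + 24*y + 61; no integer root y with |y| ≤ 4.
  x = -3: f_y(-3, y) = 3*y**2 + 22*y + 48; no integer root y with |y| ≤ 4.
  x = -2: f_y(-2, y) = 3*y**2 + 20*y + 37; no integer root y with |y| ≤ 4.
  x = -1: f_y(-1, y) = 3*y**2 + 18*y + 28; no integer root y with |y| ≤ 4.
  x = 0: f_y(0, y) = 3*y**2 + 16*y + 21; vanishes at y ∈ {-3}. (0, -3): f_x = 3 ≠ 0.
  x = 1: f_y(1, y) = 3*y**2 + 14*y + 16; vanishes at y ∈ {-2}. (1, -2): f_x = 0, f = 0 — SINGULAR.
  x = 2: f_y(2, y) = 3*y**2 + 12*y + 13; no integer root y with |y| ≤ 4.
  x = 3: f_y(3, y) = 3*y**2 + 10*y + 12; no integer root y with |y| ≤ 4.
  x = 4: f_y(4, y) = 3*y**2 + 8*y + 13; no integer root y with |y| ≤ 4.
Only singular point on the grid: (1, -2).
Classify: substitute x = 1 + u, y = -2 + v and expand: f = u**2*v - u**2 - u*v**2 + v**3 + v**2.
No constant or linear terms (consistent with a singular point). Quadratic part: -u**2 + v**2. Cubic part: u**2*v - u*v**2 + v**3.
The quadratic part v**2 - u**2 = (v − u)(v + u) splits into two distinct linear factors, so there are two distinct tangent lines y − -2 = ±(x − 1) — this is a node (ordinary double point).
Classification: node.


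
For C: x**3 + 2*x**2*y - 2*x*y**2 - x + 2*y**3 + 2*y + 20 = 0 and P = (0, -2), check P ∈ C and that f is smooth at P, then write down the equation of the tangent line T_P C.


Tangent line at P: -9*x + 26*y + 52 = 0.

Step 1: f(0, -2) = 0, so P lies on C.
Step 2: partial derivatives
  f_x(x, y) = 3*x**2 + 4*x*y - 2*y**2 - 1, f_y(x, y) = 2*x**2 - 4*x*y + 6*y**2 + 2.
  f_x(P) = -9, f_y(P) = 26 (gradient nonzero, so P is smooth).
Step 3: tangent line at P: -9·(x − 0) + 26·(y − -2) = 0.
Expanding: -9*x + 26*y + 52 = 0.


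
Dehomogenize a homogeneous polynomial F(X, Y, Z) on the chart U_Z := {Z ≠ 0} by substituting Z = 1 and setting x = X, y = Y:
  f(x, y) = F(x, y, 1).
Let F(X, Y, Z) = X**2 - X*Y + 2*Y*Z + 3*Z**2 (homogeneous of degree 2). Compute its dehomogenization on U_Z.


f(x, y) = x**2 - x*y + 2*y + 3

On U_Z we set Z = 1. Each monomial c·X^i·Y^j·Z^k in F becomes c·x^i·y^j·1^k = c·x^i·y^j.
Substituting Z = 1: F(X, Y, 1) = x**2 - x*y + 2*y + 3.
Note: deg(f) ≤ deg(F) = 2; strict inequality happens when F is divisible by Z (lost terms).


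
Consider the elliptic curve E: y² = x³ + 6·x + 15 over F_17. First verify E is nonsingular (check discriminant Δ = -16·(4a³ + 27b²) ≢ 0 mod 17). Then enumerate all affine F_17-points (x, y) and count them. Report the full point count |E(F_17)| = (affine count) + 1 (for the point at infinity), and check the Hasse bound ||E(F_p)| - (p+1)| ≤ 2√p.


Affine points = {(0, 7), (0, 10), (2, 1), (2, 16), (3, 3), (3, 14), (4, 1), (4, 16), (5, 0), (7, 3), (7, 14), (9, 4), (9, 13), (10, 2), (10, 15), (11, 1), (11, 16), (12, 8), (12, 9), (14, 2), (14, 15), (16, 5), (16, 12)}; affine count = 23; |E(F_17)| = 24.

Discriminant check: Δ ∝ 4a³ + 27b² = 4·6³ + 27·15² = 4·216 + 27·225 ≡ 3 (mod 17). Nonzero ⇒ E is nonsingular.
For each x ∈ F_17, compute rhs = x³ + 6·x + 15 mod 17, then count y ∈ F_17 with y² ≡ rhs.
  x = 0: rhs = 15, matching y values: 7, 10 (2 points).
  x = 1: rhs = 5, matching y values: none (0 points).
  x = 2: rhs = 1, matching y values: 1, 16 (2 points).
  x = 3: rhs = 9, matching y values: 3, 14 (2 points).
  x = 4: rhs = 1, matching y values: 1, 16 (2 points).
  x = 5: rhs = 0, matching y values: 0 (1 points).
  x = 6: rhs = 12, matching y values: none (0 points).
  x = 7: rhs = 9, matching y values: 3, 14 (2 points).
  x = 8: rhs = 14, matching y values: none (0 points).
  x = 9: rhs = 16, matching y values: 4, 13 (2 points).
  x = 10: rhs = 4, matching y values: 2, 15 (2 points).
  x = 11: rhs = 1, matching y values: 1, 16 (2 points).
  x = 12: rhs = 13, matching y values: 8, 9 (2 points).
  x = 13: rhs = 12, matching y values: none (0 points).
  x = 14: rhs = 4, matching y values: 2, 15 (2 points).
  x = 15: rhs = 12, matching y values: none (0 points).
  x = 16: rhs = 8, matching y values: 5, 12 (2 points).
Total affine count: 23.
Full point count |E(F_17)| = 23 + 1 = 24.
Hasse bound: |24 − (17+1)| = |6| = 6 ≤ 2√17 ≈ 8.2462 ✓.


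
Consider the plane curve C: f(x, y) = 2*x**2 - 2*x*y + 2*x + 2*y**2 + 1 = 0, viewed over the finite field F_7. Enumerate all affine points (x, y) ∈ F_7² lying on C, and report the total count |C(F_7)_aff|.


Affine F_7-points: {(3, 1), (3, 2), (4, 1), (4, 3), (5, 2), (5, 3)}; count = 6.

For each of the 49 pairs (x, y) ∈ F_7², evaluate f(x, y) mod 7. Record the zeros.
  x = 0: [0↦1, 1↦3, 2↦2, 3↦5, 4↦5, 5↦2, 6↦3]  zeros at y ∈ ∅
  x = 1: [0↦5, 1↦5, 2↦2, 3↦3, 4↦1, 5↦3, 6↦2]  zeros at y ∈ ∅
  x = 2: [0↦6, 1↦4, 2↦6, 3↦5, 4↦1, 5↦1, 6↦5]  zeros at y ∈ ∅
  x = 3: [0↦4, 1↦0, 2↦0, 3↦4, 4↦5, 5↦3, 6↦5]  zeros at y ∈ {1, 2}
  x = 4: [0↦6, 1↦0, 2↦5, 3↦0, 4↦6, 5↦2, 6↦2]  zeros at y ∈ {1, 3}
  x = 5: [0↦5, 1↦4, 2↦0, 3↦0, 4↦4, 5↦5, 6↦3]  zeros at y ∈ {2, 3}
  x = 6: [0↦1, 1↦5, 2↦6, 3↦4, 4↦6, 5↦5, 6↦1]  zeros at y ∈ ∅
Collecting zeros: affine points = {(3, 1), (3, 2), (4, 1), (4, 3), (5, 2), (5, 3)}.
Total count |C(F_7)_aff| = 6.


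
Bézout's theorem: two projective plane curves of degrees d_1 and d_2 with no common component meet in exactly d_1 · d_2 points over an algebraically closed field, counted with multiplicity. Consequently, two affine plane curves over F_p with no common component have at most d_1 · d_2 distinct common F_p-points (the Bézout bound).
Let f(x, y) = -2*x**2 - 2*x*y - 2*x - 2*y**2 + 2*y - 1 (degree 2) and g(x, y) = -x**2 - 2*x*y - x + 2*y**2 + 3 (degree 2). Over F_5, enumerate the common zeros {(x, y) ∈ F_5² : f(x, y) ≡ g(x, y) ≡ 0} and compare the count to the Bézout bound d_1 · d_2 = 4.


Common zeros: {(0, 4)}; count = 1; Bézout bound = 4.

deg(f) = 2, deg(g) = 2, so Bézout bound = 4.
Scan x ∈ F_5. For each x, list the y ∈ F_5 with f(x, y) ≡ 0 and those with g(x, y) ≡ 0 (mod 5); the common zeros in that column are the intersection.
  x = 0: f ≡ 0 at y ∈ {2, 4}; g ≡ 0 at y ∈ {1, 4}; common: {4}.
  x = 1: f ≡ 0 at y ∈ {0}; g ≡ 0 at y ∈ {2, 4}; common: ∅.
  x = 2: f ≡ 0 at y ∈ {2}; g ≡ 0 at y ∈ {1}; common: ∅.
  x = 3: f ≡ 0 at y ∈ {0, 3}; g ≡ 0 at y ∈ ∅; common: ∅.
  x = 4: f ≡ 0 at y ∈ ∅; g ≡ 0 at y ∈ {2}; common: ∅.
Collecting: common zeros = {(0, 4)}, so the count is 1.
Comparison with the Bézout bound: 1 ≤ 4 = deg(f)·deg(g), as expected for curves with no common component (the affine F_5-count falls short of the bound because intersections may lie at infinity, over extension fields, or carry multiplicity).


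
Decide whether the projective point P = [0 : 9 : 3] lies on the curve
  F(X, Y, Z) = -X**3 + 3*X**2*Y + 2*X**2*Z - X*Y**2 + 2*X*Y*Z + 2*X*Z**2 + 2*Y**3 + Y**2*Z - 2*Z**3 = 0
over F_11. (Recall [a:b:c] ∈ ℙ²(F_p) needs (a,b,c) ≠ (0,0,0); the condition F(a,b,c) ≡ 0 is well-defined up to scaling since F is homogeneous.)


F(0,9,3) ≡ 8 (mod 11); P is NOT on the curve.

Evaluate F(0, 9, 3) term-by-term (mod 11).
  -X**3 ↦ -1·0·1·1 = 0
  3*X**2*Y ↦ 3·0·9·1 = 0
  2*X**2*Z ↦ 2·0·1·3 = 0
  -X*Y**2 ↦ -1·0·81·1 = 0
  2*X*Y*Z ↦ 2·0·9·3 = 0
  2*X*Z**2 ↦ 2·0·1·9 = 0
  2*Y**3 ↦ 2·1·729·1 = 1458
  Y**2*Z ↦ 1·1·81·3 = 243
  -2*Z**3 ↦ -2·1·1·27 = -54
Sum: F(0, 9, 3) = (0) + (0) + (0) + (0) + (0) + (0) + (1458) + (243) + (-54) = 1647.
Reducing mod 11: 1647 ≡ 8 (mod 11).
Since F(a, b, c) ≡ 8 ≠ 0 (mod 11), P does NOT lie on the curve.


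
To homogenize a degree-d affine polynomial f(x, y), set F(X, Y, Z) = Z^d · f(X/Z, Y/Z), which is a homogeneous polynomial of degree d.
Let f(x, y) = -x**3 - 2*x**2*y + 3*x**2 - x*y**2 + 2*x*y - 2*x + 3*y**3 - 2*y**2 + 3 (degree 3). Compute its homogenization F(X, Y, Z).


F(X, Y, Z) = -X**3 - 2*X**2*Y + 3*X**2*Z - X*Y**2 + 2*X*Y*Z - 2*X*Z**2 + 3*Y**3 - 2*Y**2*Z + 3*Z**3

deg(f) = 3.
Substitute x = X/Z, y = Y/Z into f, then multiply by Z^3.
  monomial -1·x^3·y^0 ↦ -1·X^3·Y^0·Z^0.
  monomial -2·x^2·y^1 ↦ -2·X^2·Y^1·Z^0.
  monomial 3·x^2·y^0 ↦ 3·X^2·Y^0·Z^1.
  monomial -1·x^1·y^2 ↦ -1·X^1·Y^2·Z^0.
  monomial 2·x^1·y^1 ↦ 2·X^1·Y^1·Z^1.
  monomial -2·x^1·y^0 ↦ -2·X^1·Y^0·Z^2.
  monomial 3·x^0·y^3 ↦ 3·X^0·Y^3·Z^0.
  monomial -2·x^0·y^2 ↦ -2·X^0·Y^2·Z^1.
  monomial 3·x^0·y^0 ↦ 3·X^0·Y^0·Z^3.
Collecting: F(X, Y, Z) = -X**3 - 2*X**2*Y + 3*X**2*Z - X*Y**2 + 2*X*Y*Z - 2*X*Z**2 + 3*Y**3 - 2*Y**2*Z + 3*Z**3.


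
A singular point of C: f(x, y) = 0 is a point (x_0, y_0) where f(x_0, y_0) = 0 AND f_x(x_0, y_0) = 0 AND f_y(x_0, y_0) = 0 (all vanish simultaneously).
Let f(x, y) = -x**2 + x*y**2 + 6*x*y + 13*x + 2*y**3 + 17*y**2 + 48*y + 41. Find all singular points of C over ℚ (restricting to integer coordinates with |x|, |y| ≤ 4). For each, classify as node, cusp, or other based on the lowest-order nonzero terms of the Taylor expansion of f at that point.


Singular points: {(2, -3)}; classification: node.

Compute partial derivatives:
  f_x = -2*x + y**2 + 6*y + 13.
  f_y = 2*x*y + 6*x + 6*y**2 + 34*y + 48.
Scan x_0 ∈ {−4, ..., 4}. For each x_0, f_y(x_0, y) is a polynomial in y; find its integer roots y ∈ {−4, ..., 4}, then test f_x and f at those candidates.
  x = -4: f_y(-4, y) = 6*y**2 + 26*y + 24; vanishes at y ∈ {-3}. (-4, -3): f_x = 12 ≠ 0.
  x = -3: f_y(-3, y) = 6*y**2 + 28*y + 30; vanishes at y ∈ {-3}. (-3, -3): f_x = 10 ≠ 0.
  x = -2: f_y(-2, y) = 6*y**2 + 30*y + 36; vanishes at y ∈ {-3, -2}. (-2, -3): f_x = 8 ≠ 0; (-2, -2): f_x = 9 ≠ 0.
  x = -1: f_y(-1, y) = 6*y**2 + 32*y + 42; vanishes at y ∈ {-3}. (-1, -3): f_x = 6 ≠ 0.
  x = 0: f_y(0, y) = 6*y**2 + 34*y + 48; vanishes at y ∈ {-3}. (0, -3): f_x = 4 ≠ 0.
  x = 1: f_y(1, y) = 6*y**2 + 36*y + 54; vanishes at y ∈ {-3}. (1, -3): f_x = 2 ≠ 0.
  x = 2: f_y(2, y) = 6*y**2 + 38*y + 60; vanishes at y ∈ {-3}. (2, -3): f_x = 0, f = 0 — SINGULAR.
  x = 3: f_y(3, y) = 6*y**2 + 40*y + 66; vanishes at y ∈ {-3}. (3, -3): f_x = -2 ≠ 0.
  x = 4: f_y(4, y) = 6*y**2 + 42*y + 72; vanishes at y ∈ {-4, -3}. (4, -4): f_x = -3 ≠ 0; (4, -3): f_x = -4 ≠ 0.
Only singular point on the grid: (2, -3).
Classify: substitute x = 2 + u, y = -3 + v and expand: f = -u**2 + u*v**2 + 2*v**3 + v**2.
No constant or linear terms (consistent with a singular point). Quadratic part: -u**2 + v**2. Cubic part: u*v**2 + 2*v**3.
The quadratic part v**2 - u**2 = (v − u)(v + u) splits into two distinct linear factors, so there are two distinct tangent lines y − -3 = ±(x − 2) — this is a node (ordinary double point).
Classification: node.


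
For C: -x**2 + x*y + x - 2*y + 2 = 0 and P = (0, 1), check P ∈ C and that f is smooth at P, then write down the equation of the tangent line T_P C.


Tangent line at P: 2*x - 2*y + 2 = 0.

Step 1: f(0, 1) = 0, so P lies on C.
Step 2: partial derivatives
  f_x(x, y) = -2*x + y + 1, f_y(x, y) = x - 2.
  f_x(P) = 2, f_y(P) = -2 (gradient nonzero, so P is smooth).
Step 3: tangent line at P: 2·(x − 0) + -2·(y − 1) = 0.
Expanding: 2*x - 2*y + 2 = 0.


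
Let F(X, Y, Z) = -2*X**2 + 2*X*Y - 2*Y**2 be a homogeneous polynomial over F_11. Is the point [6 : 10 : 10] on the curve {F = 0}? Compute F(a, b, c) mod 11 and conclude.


F(6,10,10) ≡ 2 (mod 11); P is NOT on the curve.

Evaluate F(6, 10, 10) term-by-term (mod 11).
  -2*X**2 ↦ -2·36·1·1 = -72
  2*X*Y ↦ 2·6·10·1 = 120
  -2*Y**2 ↦ -2·1·100·1 = -200
Sum: F(6, 10, 10) = (-72) + (120) + (-200) = -152.
Reducing mod 11: -152 ≡ 2 (mod 11).
Since F(a, b, c) ≡ 2 ≠ 0 (mod 11), P does NOT lie on the curve.


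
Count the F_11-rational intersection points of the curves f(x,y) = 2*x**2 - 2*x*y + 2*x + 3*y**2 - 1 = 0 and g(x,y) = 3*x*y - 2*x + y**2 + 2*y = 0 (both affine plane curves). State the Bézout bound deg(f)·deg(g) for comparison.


Common zeros: {(0, 9)}; count = 1; Bézout bound = 4.

deg(f) = 2, deg(g) = 2, so Bézout bound = 4.
Scan x ∈ F_11. For each x, list the y ∈ F_11 with f(x, y) ≡ 0 and those with g(x, y) ≡ 0 (mod 11); the common zeros in that column are the intersection.
  x = 0: f ≡ 0 at y ∈ {2, 9}; g ≡ 0 at y ∈ {0, 9}; common: {9}.
  x = 1: f ≡ 0 at y ∈ {2, 6}; g ≡ 0 at y ∈ {3}; common: ∅.
  x = 2: f ≡ 0 at y ∈ {0, 5}; g ≡ 0 at y ∈ {4, 10}; common: ∅.
  x = 3: f ≡ 0 at y ∈ ∅; g ≡ 0 at y ∈ ∅; common: ∅.
  x = 4: f ≡ 0 at y ∈ {4, 6}; g ≡ 0 at y ∈ ∅; common: ∅.
  x = 5: f ≡ 0 at y ∈ ∅; g ≡ 0 at y ∈ ∅; common: ∅.
  x = 6: f ≡ 0 at y ∈ ∅; g ≡ 0 at y ∈ ∅; common: ∅.
  x = 7: f ≡ 0 at y ∈ ∅; g ≡ 0 at y ∈ ∅; common: ∅.
  x = 8: f ≡ 0 at y ∈ {0, 9}; g ≡ 0 at y ∈ {1, 6}; common: ∅.
  x = 9: f ≡ 0 at y ∈ ∅; g ≡ 0 at y ∈ {2}; common: ∅.
  x = 10: f ≡ 0 at y ∈ {4, 10}; g ≡ 0 at y ∈ {5, 7}; common: ∅.
Collecting: common zeros = {(0, 9)}, so the count is 1.
Comparison with the Bézout bound: 1 ≤ 4 = deg(f)·deg(g), as expected for curves with no common component (the affine F_11-count falls short of the bound because intersections may lie at infinity, over extension fields, or carry multiplicity).


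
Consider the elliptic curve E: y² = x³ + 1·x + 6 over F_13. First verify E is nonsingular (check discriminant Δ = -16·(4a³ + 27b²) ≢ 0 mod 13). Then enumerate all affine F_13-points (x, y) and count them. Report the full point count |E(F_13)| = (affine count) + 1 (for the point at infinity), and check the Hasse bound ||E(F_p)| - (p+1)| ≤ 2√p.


Affine points = {(2, 4), (2, 9), (3, 6), (3, 7), (4, 3), (4, 10), (9, 4), (9, 9), (11, 3), (11, 10), (12, 2), (12, 11)}; affine count = 12; |E(F_13)| = 13.

Discriminant check: Δ ∝ 4a³ + 27b² = 4·1³ + 27·6² = 4·1 + 27·36 ≡ 1 (mod 13). Nonzero ⇒ E is nonsingular.
For each x ∈ F_13, compute rhs = x³ + 1·x + 6 mod 13, then count y ∈ F_13 with y² ≡ rhs.
  x = 0: rhs = 6, matching y values: none (0 points).
  x = 1: rhs = 8, matching y values: none (0 points).
  x = 2: rhs = 3, matching y values: 4, 9 (2 points).
  x = 3: rhs = 10, matching y values: 6, 7 (2 points).
  x = 4: rhs = 9, matching y values: 3, 10 (2 points).
  x = 5: rhs = 6, matching y values: none (0 points).
  x = 6: rhs = 7, matching y values: none (0 points).
  x = 7: rhs = 5, matching y values: none (0 points).
  x = 8: rhs = 6, matching y values: none (0 points).
  x = 9: rhs = 3, matching y values: 4, 9 (2 points).
  x = 10: rhs = 2, matching y values: none (0 points).
  x = 11: rhs = 9, matching y values: 3, 10 (2 points).
  x = 12: rhs = 4, matching y values: 2, 11 (2 points).
Total affine count: 12.
Full point count |E(F_13)| = 12 + 1 = 13.
Hasse bound: |13 − (13+1)| = |-1| = 1 ≤ 2√13 ≈ 7.2111 ✓.


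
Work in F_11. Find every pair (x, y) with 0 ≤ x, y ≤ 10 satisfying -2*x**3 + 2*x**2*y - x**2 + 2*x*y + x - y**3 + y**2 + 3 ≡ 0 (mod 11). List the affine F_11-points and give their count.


Affine F_11-points: {(2, 5), (3, 1), (4, 6), (6, 7), (7, 3), (8, 7), (8, 9), (9, 6), (9, 7), (9, 10)}; count = 10.

For each of the 121 pairs (x, y) ∈ F_11², evaluate f(x, y) mod 11. Record the zeros.
  x = 0: [0↦3, 1↦3, 2↦10, 3↦7, 4↦10, 5↦2, 6↦10, 7↦6, 8↦6, 9↦4, 10↦5]  zeros at y ∈ ∅
  x = 1: [0↦1, 1↦5, 2↦5, 3↦6, 4↦2, 5↦9, 6↦10, 7↦10, 8↦3, 9↦5, 10↦10]  zeros at y ∈ ∅
  x = 2: [0↦7, 1↦8, 2↦5, 3↦3, 4↦7, 5↦0, 6↦9, 7↦6, 8↦7, 9↦6, 10↦8]  zeros at y ∈ {5}
  x = 3: [0↦9, 1↦0, 2↦9, 3↦8, 4↦2, 5↦7, 6↦6, 7↦4, 8↦6, 9↦6, 10↦9]  zeros at y ∈ {1}
  x = 4: [0↦6, 1↦2, 2↦5, 3↦9, 4↦8, 5↦7, 6↦0, 7↦3, 8↦10, 9↦4, 10↦1]  zeros at y ∈ {6}
  x = 5: [0↦8, 1↦2, 2↦3, 3↦5, 4↦2, 5↦10, 6↦1, 7↦2, 8↦7, 9↦10, 10↦5]  zeros at y ∈ ∅
  x = 6: [0↦3, 1↦10, 2↦2, 3↦6, 4↦5, 5↦4, 6↦8, 7↦0, 8↦7, 9↦1, 10↦9]  zeros at y ∈ {7}
  x = 7: [0↦1, 1↦3, 2↦1, 3↦0, 4↦5, 5↦10, 6↦9, 7↦7, 8↦9, 9↦9, 10↦1]  zeros at y ∈ {3}
  x = 8: [0↦1, 1↦2, 2↦10, 3↦8, 4↦1, 5↦5, 6↦3, 7↦0, 8↦1, 9↦0, 10↦2]  zeros at y ∈ {7, 9}
  x = 9: [0↦2, 1↦6, 2↦6, 3↦7, 4↦3, 5↦10, 6↦0, 7↦0, 8↦4, 9↦6, 10↦0]  zeros at y ∈ {6, 7, 10}
  x = 10: [0↦3, 1↦3, 2↦10, 3↦7, 4↦10, 5↦2, 6↦10, 7↦6, 8↦6, 9↦4, 10↦5]  zeros at y ∈ ∅
Collecting zeros: affine points = {(2, 5), (3, 1), (4, 6), (6, 7), (7, 3), (8, 7), (8, 9), (9, 6), (9, 7), (9, 10)}.
Total count |C(F_11)_aff| = 10.


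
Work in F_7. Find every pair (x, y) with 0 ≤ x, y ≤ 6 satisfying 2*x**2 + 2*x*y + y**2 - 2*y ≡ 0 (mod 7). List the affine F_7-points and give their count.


Affine F_7-points: {(0, 0), (0, 2), (2, 6), (3, 5), (5, 2), (5, 4), (6, 5), (6, 6)}; count = 8.

For each of the 49 pairs (x, y) ∈ F_7², evaluate f(x, y) mod 7. Record the zeros.
  x = 0: [0↦0, 1↦6, 2↦0, 3↦3, 4↦1, 5↦1, 6↦3]  zeros at y ∈ {0, 2}
  x = 1: [0↦2, 1↦3, 2↦6, 3↦4, 4↦4, 5↦6, 6↦3]  zeros at y ∈ ∅
  x = 2: [0↦1, 1↦4, 2↦2, 3↦2, 4↦4, 5↦1, 6↦0]  zeros at y ∈ {6}
  x = 3: [0↦4, 1↦2, 2↦2, 3↦4, 4↦1, 5↦0, 6↦1]  zeros at y ∈ {5}
  x = 4: [0↦4, 1↦4, 2↦6, 3↦3, 4↦2, 5↦3, 6↦6]  zeros at y ∈ ∅
  x = 5: [0↦1, 1↦3, 2↦0, 3↦6, 4↦0, 5↦3, 6↦1]  zeros at y ∈ {2, 4}
  x = 6: [0↦2, 1↦6, 2↦5, 3↦6, 4↦2, 5↦0, 6↦0]  zeros at y ∈ {5, 6}
Collecting zeros: affine points = {(0, 0), (0, 2), (2, 6), (3, 5), (5, 2), (5, 4), (6, 5), (6, 6)}.
Total count |C(F_7)_aff| = 8.


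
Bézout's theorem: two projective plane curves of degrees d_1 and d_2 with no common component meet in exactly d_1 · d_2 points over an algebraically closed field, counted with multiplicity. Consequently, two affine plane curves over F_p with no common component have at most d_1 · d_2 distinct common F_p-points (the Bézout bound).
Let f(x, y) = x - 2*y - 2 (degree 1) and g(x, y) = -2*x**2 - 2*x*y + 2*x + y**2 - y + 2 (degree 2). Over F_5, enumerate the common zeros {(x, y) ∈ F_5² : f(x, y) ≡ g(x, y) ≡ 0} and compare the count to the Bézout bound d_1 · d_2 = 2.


Common zeros: {(1, 2), (4, 1)}; count = 2; Bézout bound = 2.

deg(f) = 1, deg(g) = 2, so Bézout bound = 2.
Scan x ∈ F_5. For each x, list the y ∈ F_5 with f(x, y) ≡ 0 and those with g(x, y) ≡ 0 (mod 5); the common zeros in that column are the intersection.
  x = 0: f ≡ 0 at y ∈ {4}; g ≡ 0 at y ∈ ∅; common: ∅.
  x = 1: f ≡ 0 at y ∈ {2}; g ≡ 0 at y ∈ {1, 2}; common: {2}.
  x = 2: f ≡ 0 at y ∈ {0}; g ≡ 0 at y ∈ ∅; common: ∅.
  x = 3: f ≡ 0 at y ∈ {3}; g ≡ 0 at y ∈ {0, 2}; common: ∅.
  x = 4: f ≡ 0 at y ∈ {1}; g ≡ 0 at y ∈ {1, 3}; common: {1}.
Collecting: common zeros = {(1, 2), (4, 1)}, so the count is 2.
Comparison with the Bézout bound: 2 ≤ 2 = deg(f)·deg(g), as expected for curves with no common component (the bound is attained).


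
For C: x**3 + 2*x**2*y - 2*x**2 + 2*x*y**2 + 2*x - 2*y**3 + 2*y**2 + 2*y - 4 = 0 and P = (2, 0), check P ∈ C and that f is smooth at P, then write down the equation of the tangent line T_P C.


Tangent line at P: 6*x + 10*y - 12 = 0.

Step 1: f(2, 0) = 0, so P lies on C.
Step 2: partial derivatives
  f_x(x, y) = 3*x**2 + 4*x*y - 4*x + 2*y**2 + 2, f_y(x, y) = 2*x**2 + 4*x*y - 6*y**2 + 4*y + 2.
  f_x(P) = 6, f_y(P) = 10 (gradient nonzero, so P is smooth).
Step 3: tangent line at P: 6·(x − 2) + 10·(y − 0) = 0.
Expanding: 6*x + 10*y - 12 = 0.


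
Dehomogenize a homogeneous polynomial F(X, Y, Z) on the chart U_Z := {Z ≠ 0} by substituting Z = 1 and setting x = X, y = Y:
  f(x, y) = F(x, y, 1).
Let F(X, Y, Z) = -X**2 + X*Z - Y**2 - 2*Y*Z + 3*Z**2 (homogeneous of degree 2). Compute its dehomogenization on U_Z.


f(x, y) = -x**2 + x - y**2 - 2*y + 3

On U_Z we set Z = 1. Each monomial c·X^i·Y^j·Z^k in F becomes c·x^i·y^j·1^k = c·x^i·y^j.
Substituting Z = 1: F(X, Y, 1) = -x**2 + x - y**2 - 2*y + 3.
Note: deg(f) ≤ deg(F) = 2; strict inequality happens when F is divisible by Z (lost terms).


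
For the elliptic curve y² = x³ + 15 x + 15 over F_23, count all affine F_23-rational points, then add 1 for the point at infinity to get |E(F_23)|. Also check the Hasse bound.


Affine points = {(1, 10), (1, 13), (3, 8), (3, 15), (4, 1), (4, 22), (5, 10), (5, 13), (7, 7), (7, 16), (8, 7), (8, 16), (11, 4), (11, 19), (14, 5), (14, 18), (15, 2), (15, 21), (16, 2), (16, 21), (17, 10), (17, 13), (19, 11), (19, 12), (20, 9), (20, 14), (21, 0)}; affine count = 27; |E(F_23)| = 28.

Discriminant check: Δ ∝ 4a³ + 27b² = 4·15³ + 27·15² = 4·3375 + 27·225 ≡ 2 (mod 23). Nonzero ⇒ E is nonsingular.
For each x ∈ F_23, compute rhs = x³ + 15·x + 15 mod 23, then count y ∈ F_23 with y² ≡ rhs.
  x = 0: rhs = 15, matching y values: none (0 points).
  x = 1: rhs = 8, matching y values: 10, 13 (2 points).
  x = 2: rhs = 7, matching y values: none (0 points).
  x = 3: rhs = 18, matching y values: 8, 15 (2 points).
  x = 4: rhs = 1, matching y values: 1, 22 (2 points).
  x = 5: rhs = 8, matching y values: 10, 13 (2 points).
  x = 6: rhs = 22, matching y values: none (0 points).
  x = 7: rhs = 3, matching y values: 7, 16 (2 points).
  x = 8: rhs = 3, matching y values: 7, 16 (2 points).
  x = 9: rhs = 5, matching y values: none (0 points).
  x = 10: rhs = 15, matching y values: none (0 points).
  x = 11: rhs = 16, matching y values: 4, 19 (2 points).
  x = 12: rhs = 14, matching y values: none (0 points).
  x = 13: rhs = 15, matching y values: none (0 points).
  x = 14: rhs = 2, matching y values: 5, 18 (2 points).
  x = 15: rhs = 4, matching y values: 2, 21 (2 points).
  x = 16: rhs = 4, matching y values: 2, 21 (2 points).
  x = 17: rhs = 8, matching y values: 10, 13 (2 points).
  x = 18: rhs = 22, matching y values: none (0 points).
  x = 19: rhs = 6, matching y values: 11, 12 (2 points).
  x = 20: rhs = 12, matching y values: 9, 14 (2 points).
  x = 21: rhs = 0, matching y values: 0 (1 points).
  x = 22: rhs = 22, matching y values: none (0 points).
Total affine count: 27.
Full point count |E(F_23)| = 27 + 1 = 28.
Hasse bound: |28 − (23+1)| = |4| = 4 ≤ 2√23 ≈ 9.5917 ✓.


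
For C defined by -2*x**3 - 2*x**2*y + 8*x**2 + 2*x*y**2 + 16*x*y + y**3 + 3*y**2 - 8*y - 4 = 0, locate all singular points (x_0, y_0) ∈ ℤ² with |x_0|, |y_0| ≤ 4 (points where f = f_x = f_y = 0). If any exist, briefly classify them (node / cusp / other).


Singular points: {(2, -2)}; classification: cusp.

Compute partial derivatives:
  f_x = -6*x**2 - 4*x*y + 16*x + 2*y**2 + 16*y.
  f_y = -2*x**2 + 4*x*y + 16*x + 3*y**2 + 6*y - 8.
Scan x_0 ∈ {−4, ..., 4}. For each x_0, f_y(x_0, y) is a polynomial in y; find its integer roots y ∈ {−4, ..., 4}, then test f_x and f at those candidates.
  x = -4: f_y(-4, y) = 3*y**2 - 10*y - 104; no integer root y with |y| ≤ 4.
  x = -3: f_y(-3, y) = 3*y**2 - 6*y - 74; no integer root y with |y| ≤ 4.
  x = -2: f_y(-2, y) = 3*y**2 - 2*y - 48; no integer root y with |y| ≤ 4.
  x = -1: f_y(-1, y) = 3*y**2 + 2*y - 26; no integer root y with |y| ≤ 4.
  x = 0: f_y(0, y) = 3*y**2 + 6*y - 8; no integer root y with |y| ≤ 4.
  x = 1: f_y(1, y) = 3*y**2 + 10*y + 6; no integer root y with |y| ≤ 4.
  x = 2: f_y(2, y) = 3*y**2 + 14*y + 16; vanishes at y ∈ {-2}. (2, -2): f_x = 0, f = 0 — SINGULAR.
  x = 3: f_y(3, y) = 3*y**2 + 18*y + 22; no integer root y with |y| ≤ 4.
  x = 4: f_y(4, y) = 3*y**2 + 22*y + 24; no integer root y with |y| ≤ 4.
Only singular point on the grid: (2, -2).
Classify: substitute x = 2 + u, y = -2 + v and expand: f = -2*u**3 - 2*u**2*v + 2*u*v**2 + v**3 + v**2.
No constant or linear terms (consistent with a singular point). Quadratic part: v**2. Cubic part: -2*u**3 - 2*u**2*v + 2*u*v**2 + v**3.
The quadratic part v**2 is a perfect square, so there is a single (double) tangent line v = 0, i.e. y = -2. Restricting the cubic part to that line (v = 0) leaves -2*u**3 ≠ 0, so f is not divisible by v and the branch is v² ≈ 2*u**3 to lowest order — this is a cusp.
Classification: cusp.


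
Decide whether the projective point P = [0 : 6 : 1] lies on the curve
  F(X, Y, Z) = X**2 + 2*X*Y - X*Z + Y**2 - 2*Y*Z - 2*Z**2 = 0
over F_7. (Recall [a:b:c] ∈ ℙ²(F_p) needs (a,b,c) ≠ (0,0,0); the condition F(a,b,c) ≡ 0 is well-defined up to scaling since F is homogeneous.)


F(0,6,1) ≡ 1 (mod 7); P is NOT on the curve.

Evaluate F(0, 6, 1) term-by-term (mod 7).
  X**2 ↦ 1·0·1·1 = 0
  2*X*Y ↦ 2·0·6·1 = 0
  -X*Z ↦ -1·0·1·1 = 0
  Y**2 ↦ 1·1·36·1 = 36
  -2*Y*Z ↦ -2·1·6·1 = -12
  -2*Z**2 ↦ -2·1·1·1 = -2
Sum: F(0, 6, 1) = (0) + (0) + (0) + (36) + (-12) + (-2) = 22.
Reducing mod 7: 22 ≡ 1 (mod 7).
Since F(a, b, c) ≡ 1 ≠ 0 (mod 7), P does NOT lie on the curve.


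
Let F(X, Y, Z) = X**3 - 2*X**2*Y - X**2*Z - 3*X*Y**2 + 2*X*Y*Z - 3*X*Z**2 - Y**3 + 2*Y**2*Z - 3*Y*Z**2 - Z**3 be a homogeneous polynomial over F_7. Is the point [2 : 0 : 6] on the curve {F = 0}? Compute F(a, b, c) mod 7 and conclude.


F(2,0,6) ≡ 0 (mod 7); P is on the curve.

Evaluate F(2, 0, 6) term-by-term (mod 7).
  X**3 ↦ 1·8·1·1 = 8
  -2*X**2*Y ↦ -2·4·0·1 = 0
  -X**2*Z ↦ -1·4·1·6 = -24
  -3*X*Y**2 ↦ -3·2·0·1 = 0
  2*X*Y*Z ↦ 2·2·0·6 = 0
  -3*X*Z**2 ↦ -3·2·1·36 = -216
  -Y**3 ↦ -1·1·0·1 = 0
  2*Y**2*Z ↦ 2·1·0·6 = 0
  -3*Y*Z**2 ↦ -3·1·0·36 = 0
  -Z**3 ↦ -1·1·1·216 = -216
Sum: F(2, 0, 6) = (8) + (0) + (-24) + (0) + (0) + (-216) + (0) + (0) + (0) + (-216) = -448.
Reducing mod 7: -448 ≡ 0 (mod 7).
Since F(a, b, c) ≡ 0 (mod 7), P lies on the curve.


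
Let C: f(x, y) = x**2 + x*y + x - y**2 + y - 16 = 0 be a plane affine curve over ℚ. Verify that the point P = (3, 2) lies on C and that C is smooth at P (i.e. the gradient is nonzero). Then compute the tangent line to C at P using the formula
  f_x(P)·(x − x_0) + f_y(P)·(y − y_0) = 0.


Tangent line at P: 9*x - 27 = 0.

Step 1: f(3, 2) = 0, so P lies on C.
Step 2: partial derivatives
  f_x(x, y) = 2*x + y + 1, f_y(x, y) = x - 2*y + 1.
  f_x(P) = 9, f_y(P) = 0 (gradient nonzero, so P is smooth).
Step 3: tangent line at P: 9·(x − 3) + 0·(y − 2) = 0.
Expanding: 9*x - 27 = 0.


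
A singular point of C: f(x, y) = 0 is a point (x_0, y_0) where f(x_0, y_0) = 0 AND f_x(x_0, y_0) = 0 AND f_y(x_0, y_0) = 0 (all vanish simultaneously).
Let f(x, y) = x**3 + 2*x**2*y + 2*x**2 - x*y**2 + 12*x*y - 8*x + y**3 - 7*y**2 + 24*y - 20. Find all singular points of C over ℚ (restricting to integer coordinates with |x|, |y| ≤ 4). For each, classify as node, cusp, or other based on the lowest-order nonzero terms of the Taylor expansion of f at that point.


Singular points: {(-2, 2)}; classification: cusp.

Compute partial derivatives:
  f_x = 3*x**2 + 4*x*y + 4*x - y**2 + 12*y - 8.
  f_y = 2*x**2 - 2*x*y + 12*x + 3*y**2 - 14*y + 24.
Scan x_0 ∈ {−4, ..., 4}. For each x_0, f_y(x_0, y) is a polynomial in y; find its integer roots y ∈ {−4, ..., 4}, then test f_x and f at those candidates.
  x = -4: f_y(-4, y) = 3*y**2 - 6*y + 8; no integer root y with |y| ≤ 4.
  x = -3: f_y(-3, y) = 3*y**2 - 8*y + 6; no integer root y with |y| ≤ 4.
  x = -2: f_y(-2, y) = 3*y**2 - 10*y + 8; vanishes at y ∈ {2}. (-2, 2): f_x = 0, f = 0 — SINGULAR.
  x = -1: f_y(-1, y) = 3*y**2 - 12*y + 14; no integer root y with |y| ≤ 4.
  x = 0: f_y(0, y) = 3*y**2 - 14*y + 24; no integer root y with |y| ≤ 4.
  x = 1: f_y(1, y) = 3*y**2 - 16*y + 38; no integer root y with |y| ≤ 4.
  x = 2: f_y(2, y) = 3*y**2 - 18*y + 56; no integer root y with |y| ≤ 4.
  x = 3: f_y(3, y) = 3*y**2 - 20*y + 78; no integer root y with |y| ≤ 4.
  x = 4: f_y(4, y) = 3*y**2 - 22*y + 104; no integer root y with |y| ≤ 4.
Only singular point on the grid: (-2, 2).
Classify: substitute x = -2 + u, y = 2 + v and expand: f = u**3 + 2*u**2*v - u*v**2 + v**3 + v**2.
No constant or linear terms (consistent with a singular point). Quadratic part: v**2. Cubic part: u**3 + 2*u**2*v - u*v**2 + v**3.
The quadratic part v**2 is a perfect square, so there is a single (double) tangent line v = 0, i.e. y = 2. Restricting the cubic part to that line (v = 0) leaves u**3 ≠ 0, so f is not divisible by v and the branch is v² ≈ -u**3 to lowest order — this is a cusp.
Classification: cusp.


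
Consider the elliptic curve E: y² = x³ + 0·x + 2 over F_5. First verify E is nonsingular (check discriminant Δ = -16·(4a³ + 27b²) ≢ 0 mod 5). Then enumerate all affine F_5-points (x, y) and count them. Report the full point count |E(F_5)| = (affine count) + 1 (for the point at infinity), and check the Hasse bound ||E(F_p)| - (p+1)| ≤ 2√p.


Affine points = {(2, 0), (3, 2), (3, 3), (4, 1), (4, 4)}; affine count = 5; |E(F_5)| = 6.

Discriminant check: Δ ∝ 4a³ + 27b² = 4·0³ + 27·2² = 4·0 + 27·4 ≡ 3 (mod 5). Nonzero ⇒ E is nonsingular.
For each x ∈ F_5, compute rhs = x³ + 0·x + 2 mod 5, then count y ∈ F_5 with y² ≡ rhs.
  x = 0: rhs = 2, matching y values: none (0 points).
  x = 1: rhs = 3, matching y values: none (0 points).
  x = 2: rhs = 0, matching y values: 0 (1 points).
  x = 3: rhs = 4, matching y values: 2, 3 (2 points).
  x = 4: rhs = 1, matching y values: 1, 4 (2 points).
Total affine count: 5.
Full point count |E(F_5)| = 5 + 1 = 6.
Hasse bound: |6 − (5+1)| = |0| = 0 ≤ 2√5 ≈ 4.4721 ✓.


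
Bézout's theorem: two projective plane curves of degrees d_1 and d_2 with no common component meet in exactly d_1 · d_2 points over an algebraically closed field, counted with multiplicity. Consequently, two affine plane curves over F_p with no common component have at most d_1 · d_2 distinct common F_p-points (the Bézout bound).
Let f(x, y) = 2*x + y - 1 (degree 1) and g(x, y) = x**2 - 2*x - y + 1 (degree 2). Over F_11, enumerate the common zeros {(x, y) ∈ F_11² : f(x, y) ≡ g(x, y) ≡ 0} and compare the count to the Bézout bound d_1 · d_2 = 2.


Common zeros: {(0, 1)}; count = 1; Bézout bound = 2.

deg(f) = 1, deg(g) = 2, so Bézout bound = 2.
Scan x ∈ F_11. For each x, list the y ∈ F_11 with f(x, y) ≡ 0 and those with g(x, y) ≡ 0 (mod 11); the common zeros in that column are the intersection.
  x = 0: f ≡ 0 at y ∈ {1}; g ≡ 0 at y ∈ {1}; common: {1}.
  x = 1: f ≡ 0 at y ∈ {10}; g ≡ 0 at y ∈ {0}; common: ∅.
  x = 2: f ≡ 0 at y ∈ {8}; g ≡ 0 at y ∈ {1}; common: ∅.
  x = 3: f ≡ 0 at y ∈ {6}; g ≡ 0 at y ∈ {4}; common: ∅.
  x = 4: f ≡ 0 at y ∈ {4}; g ≡ 0 at y ∈ {9}; common: ∅.
  x = 5: f ≡ 0 at y ∈ {2}; g ≡ 0 at y ∈ {5}; common: ∅.
  x = 6: f ≡ 0 at y ∈ {0}; g ≡ 0 at y ∈ {3}; common: ∅.
  x = 7: f ≡ 0 at y ∈ {9}; g ≡ 0 at y ∈ {3}; common: ∅.
  x = 8: f ≡ 0 at y ∈ {7}; g ≡ 0 at y ∈ {5}; common: ∅.
  x = 9: f ≡ 0 at y ∈ {5}; g ≡ 0 at y ∈ {9}; common: ∅.
  x = 10: f ≡ 0 at y ∈ {3}; g ≡ 0 at y ∈ {4}; common: ∅.
Collecting: common zeros = {(0, 1)}, so the count is 1.
Comparison with the Bézout bound: 1 ≤ 2 = deg(f)·deg(g), as expected for curves with no common component (the affine F_11-count falls short of the bound because intersections may lie at infinity, over extension fields, or carry multiplicity).
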